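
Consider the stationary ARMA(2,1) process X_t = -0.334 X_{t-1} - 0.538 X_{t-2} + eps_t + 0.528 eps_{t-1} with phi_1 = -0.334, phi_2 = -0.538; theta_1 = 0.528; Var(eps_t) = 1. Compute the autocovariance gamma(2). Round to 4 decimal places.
\gamma(2) = -0.8362

Multiply the model equation by X_{t-k} and take expectations. With theta_0 = psi_0 = 1 and psi_j the MA(infinity) weights, this gives
  gamma(k) - sum_i phi_i gamma(k-i) = c_k,
  c_k = sigma^2 * sum_{j=k..q} theta_j psi_{j-k}   (c_k = 0 for k > q),
using gamma(-m) = gamma(m).
psi-weights needed (psi_j = theta_j + sum_i phi_i psi_{j-i}):
  psi_1 = theta_1 + phi_1 = 0.528 + (-0.334) = 0.194
Right-hand sides:
  c_0 = sigma^2 (1 + theta_1 psi_1) = 1 * (1 + (0.528)(0.194)) = 1 * 1.102432 = 1.102432
  c_1 = sigma^2 theta_1 = 1 * (0.528) = 0.528
  c_2 = 0
Equations for k = 0, 1, 2 (AR order 2, c_2 = 0):
  (E0) gamma(0) = phi_1 gamma(1) + phi_2 gamma(2) + c_0
  (E1) gamma(1) = phi_1 gamma(0) + phi_2 gamma(1) + c_1
  (E2) gamma(2) = phi_1 gamma(1) + phi_2 gamma(0)
From (E1): gamma(1) = A gamma(0) + B with
  A = phi_1 / (1 - phi_2) = -0.334 / 1.538 = -0.217165,   B = c_1 / (1 - phi_2) = 0.528 / 1.538 = 0.343303.
Insert (E2) into (E0): gamma(0) (1 - phi_2^2) = phi_1 (1 + phi_2) gamma(1) + c_0.
  phi_1 (1 + phi_2) = (-0.334)(0.462) = -0.154308,   1 - phi_2^2 = 0.710556.
Replace gamma(1) by A gamma(0) + B and collect gamma(0):
  gamma(0) [0.710556 - (-0.154308)(-0.217165)] = (-0.154308)(0.343303) + 1.102432
  gamma(0) * 0.677046 = 1.049458
  gamma(0) = 1.049458 / 0.677046 = 1.550054.
  gamma(1) = A gamma(0) + B = (-0.217165)(1.550054) + (0.343303) = 0.006685.
  gamma(2) = phi_1 gamma(1) + phi_2 gamma(0) = (-0.334)(0.006685) + (-0.538)(1.550054) = -0.836162.
Therefore gamma(2) = -0.8362 (to 4 decimal places).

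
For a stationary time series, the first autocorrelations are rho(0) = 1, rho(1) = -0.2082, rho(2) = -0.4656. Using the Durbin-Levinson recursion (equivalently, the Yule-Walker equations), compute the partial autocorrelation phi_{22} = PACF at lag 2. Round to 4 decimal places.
\phi_{22} = -0.5320

The PACF at lag k is phi_{kk}, the last component of the solution
to the Yule-Walker system G_k phi = r_k where
  (G_k)_{ij} = rho(|i - j|), (r_k)_i = rho(i), i,j = 1..k.
Equivalently, Durbin-Levinson gives phi_{kk} iteratively:
  phi_{11} = rho(1)
  phi_{kk} = [rho(k) - sum_{j=1..k-1} phi_{k-1,j} rho(k-j)]
            / [1 - sum_{j=1..k-1} phi_{k-1,j} rho(j)],
  phi_{k,j} = phi_{k-1,j} - phi_{kk} phi_{k-1,k-j},  j = 1..k-1.
Step k = 1:
  phi_11 = rho(1) = -0.2082.
Step k = 2:
  phi_22 = [rho(2) - phi_11 rho(1)] / [1 - phi_11 rho(1)] = [-0.4656 - (-0.2082)(-0.2082)] / [1 - (-0.2082)(-0.2082)]
         = -0.50894724 / 0.95665276 = -0.532.
Therefore phi_{22} = -0.5320.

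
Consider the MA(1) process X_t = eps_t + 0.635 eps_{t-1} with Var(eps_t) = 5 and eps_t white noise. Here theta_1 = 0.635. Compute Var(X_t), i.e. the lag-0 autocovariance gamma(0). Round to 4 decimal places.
\gamma(0) = 7.0161

For an MA(q) process X_t = eps_t + sum_i theta_i eps_{t-i} with
Var(eps_t) = sigma^2, the variance is
  gamma(0) = sigma^2 * (1 + sum_i theta_i^2).
  sum_i theta_i^2 = (0.635)^2 = 0.403225.
  gamma(0) = 5 * (1 + 0.403225) = 5 * 1.403225 = 7.016125, which rounds to 7.0161.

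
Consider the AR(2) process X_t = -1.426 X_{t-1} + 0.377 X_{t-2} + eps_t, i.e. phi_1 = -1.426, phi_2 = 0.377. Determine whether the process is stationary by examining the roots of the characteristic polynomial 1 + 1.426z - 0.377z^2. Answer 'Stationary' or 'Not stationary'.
\text{Not stationary}

The AR(p) characteristic polynomial is P(z) = 1 + 1.426z - 0.377z^2.
Stationarity requires all roots to lie outside the unit circle, i.e. |z| > 1 for every root.
Set 1 + (1.426) z + (-0.377) z^2 = 0, i.e. a z^2 + b z + c = 0 with a = -0.377, b = 1.426, c = 1.
Discriminant D = b^2 - 4ac = (1.426)^2 - 4*(-0.377)*1 = 2.033476 - (-1.508) = 3.541476.
D >= 0, so the roots are real: z = (-b +/- sqrt(D)) / (2a) = (-1.426 +/- 1.881881) / (-0.754).
  z_1 = (-1.426 + 1.881881) / (-0.754) = -0.6046,   |z_1| = 0.6046.
  z_2 = (-1.426 - 1.881881) / (-0.754) = 4.3871,   |z_2| = 4.3871.
Moduli of all roots: 0.6046, 4.3871.
All moduli strictly greater than 1? No.
Verdict: Not stationary.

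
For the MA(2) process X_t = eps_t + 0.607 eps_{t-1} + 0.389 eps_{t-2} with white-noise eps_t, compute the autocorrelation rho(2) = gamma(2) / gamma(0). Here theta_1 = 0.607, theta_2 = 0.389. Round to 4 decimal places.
\rho(2) = 0.2560

For an MA(q) process with theta_0 = 1, the autocovariance is
  gamma(k) = sigma^2 * sum_{i=0..q-k} theta_i * theta_{i+k},
and rho(k) = gamma(k) / gamma(0). Sigma^2 cancels.
  numerator   = (1)*(0.389) = 0.389.
  denominator = (1)^2 + (0.607)^2 + (0.389)^2 = 1.51977.
  rho(2) = 0.389 / 1.51977 = 0.2560.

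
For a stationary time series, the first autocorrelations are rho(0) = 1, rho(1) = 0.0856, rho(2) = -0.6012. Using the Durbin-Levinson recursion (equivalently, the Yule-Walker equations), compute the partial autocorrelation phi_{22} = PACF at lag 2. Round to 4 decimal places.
\phi_{22} = -0.6130

The PACF at lag k is phi_{kk}, the last component of the solution
to the Yule-Walker system G_k phi = r_k where
  (G_k)_{ij} = rho(|i - j|), (r_k)_i = rho(i), i,j = 1..k.
Equivalently, Durbin-Levinson gives phi_{kk} iteratively:
  phi_{11} = rho(1)
  phi_{kk} = [rho(k) - sum_{j=1..k-1} phi_{k-1,j} rho(k-j)]
            / [1 - sum_{j=1..k-1} phi_{k-1,j} rho(j)],
  phi_{k,j} = phi_{k-1,j} - phi_{kk} phi_{k-1,k-j},  j = 1..k-1.
Step k = 1:
  phi_11 = rho(1) = 0.0856.
Step k = 2:
  phi_22 = [rho(2) - phi_11 rho(1)] / [1 - phi_11 rho(1)] = [-0.6012 - (0.0856)(0.0856)] / [1 - (0.0856)(0.0856)]
         = -0.60852736 / 0.99267264 = -0.613.
Therefore phi_{22} = -0.6130.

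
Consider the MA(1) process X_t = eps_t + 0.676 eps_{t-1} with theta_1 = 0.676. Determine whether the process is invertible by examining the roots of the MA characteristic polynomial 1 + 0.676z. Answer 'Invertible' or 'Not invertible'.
\text{Invertible}

The MA(q) characteristic polynomial is P(z) = 1 + 0.676z.
Invertibility requires all roots to lie outside the unit circle, i.e. |z| > 1 for every root.
This is linear in z: 1 + (0.676) z = 0  =>  z = -1/(0.676) = -1.47929,  |z| = 1.47929.
Moduli of all roots: 1.4793.
All moduli strictly greater than 1? Yes.
Verdict: Invertible.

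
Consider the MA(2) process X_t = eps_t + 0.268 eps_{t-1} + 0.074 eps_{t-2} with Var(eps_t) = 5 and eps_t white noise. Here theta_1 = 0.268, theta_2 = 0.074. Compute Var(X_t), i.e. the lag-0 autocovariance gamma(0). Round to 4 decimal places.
\gamma(0) = 5.3865

For an MA(q) process X_t = eps_t + sum_i theta_i eps_{t-i} with
Var(eps_t) = sigma^2, the variance is
  gamma(0) = sigma^2 * (1 + sum_i theta_i^2).
  sum_i theta_i^2 = (0.268)^2 + (0.074)^2 = 0.071824 + 0.005476 = 0.0773.
  gamma(0) = 5 * (1 + 0.0773) = 5 * 1.0773 = 5.3865.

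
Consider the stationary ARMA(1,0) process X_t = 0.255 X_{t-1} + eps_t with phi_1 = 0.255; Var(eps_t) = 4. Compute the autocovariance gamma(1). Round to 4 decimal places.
\gamma(1) = 1.0909

Multiply the model equation by X_{t-k} and take expectations. With theta_0 = psi_0 = 1 and psi_j the MA(infinity) weights, this gives
  gamma(k) - sum_i phi_i gamma(k-i) = c_k,
  c_k = sigma^2 * sum_{j=k..q} theta_j psi_{j-k}   (c_k = 0 for k > q),
using gamma(-m) = gamma(m).
Pure AR (q = 0): c_0 = sigma^2 = 4, c_k = 0 for k >= 1.
Equations for k = 0 and k = 1 (AR order 1):
  gamma(0) = phi_1 gamma(1) + c_0
  gamma(1) = phi_1 gamma(0) + c_1
Substituting the second into the first: gamma(0) (1 - phi_1^2) = c_0 + phi_1 c_1, so
  gamma(0) = c_0 / (1 - phi_1^2) = 4 / (1 - (0.255)^2) = 4 / 0.934975 = 4.278189.
  gamma(1) = phi_1 gamma(0) = (0.255)(4.278189) = 1.090938.
Therefore gamma(1) = 1.0909 (to 4 decimal places).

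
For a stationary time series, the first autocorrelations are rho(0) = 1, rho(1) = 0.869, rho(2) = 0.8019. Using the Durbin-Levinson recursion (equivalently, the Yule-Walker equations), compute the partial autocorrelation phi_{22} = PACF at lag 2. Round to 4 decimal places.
\phi_{22} = 0.1909

The PACF at lag k is phi_{kk}, the last component of the solution
to the Yule-Walker system G_k phi = r_k where
  (G_k)_{ij} = rho(|i - j|), (r_k)_i = rho(i), i,j = 1..k.
Equivalently, Durbin-Levinson gives phi_{kk} iteratively:
  phi_{11} = rho(1)
  phi_{kk} = [rho(k) - sum_{j=1..k-1} phi_{k-1,j} rho(k-j)]
            / [1 - sum_{j=1..k-1} phi_{k-1,j} rho(j)],
  phi_{k,j} = phi_{k-1,j} - phi_{kk} phi_{k-1,k-j},  j = 1..k-1.
Step k = 1:
  phi_11 = rho(1) = 0.869.
Step k = 2:
  phi_22 = [rho(2) - phi_11 rho(1)] / [1 - phi_11 rho(1)] = [0.8019 - (0.869)(0.869)] / [1 - (0.869)(0.869)]
         = 0.046739 / 0.244839 = 0.1909.
Therefore phi_{22} = 0.1909.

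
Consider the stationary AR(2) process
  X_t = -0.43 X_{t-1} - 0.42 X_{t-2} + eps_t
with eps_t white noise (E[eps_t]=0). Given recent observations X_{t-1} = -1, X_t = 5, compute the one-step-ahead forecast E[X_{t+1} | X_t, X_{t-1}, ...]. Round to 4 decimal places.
E[X_{t+1} \mid \mathcal F_t] = -1.7300

For an AR(p) model X_t = c + sum_i phi_i X_{t-i} + eps_t, the
one-step-ahead conditional mean is
  E[X_{t+1} | X_t, ...] = c + sum_i phi_i X_{t+1-i}.
Substitute known values:
  E[X_{t+1} | ...] = (-0.43) * (5) + (-0.42) * (-1)
                   = -1.7300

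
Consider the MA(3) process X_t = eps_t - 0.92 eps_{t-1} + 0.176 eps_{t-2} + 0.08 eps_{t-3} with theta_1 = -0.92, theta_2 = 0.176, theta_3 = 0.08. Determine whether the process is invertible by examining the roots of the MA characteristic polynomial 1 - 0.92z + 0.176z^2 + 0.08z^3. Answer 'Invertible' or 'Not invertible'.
\text{Invertible}

The MA(q) characteristic polynomial is P(z) = 1 - 0.92z + 0.176z^2 + 0.08z^3.
Invertibility requires all roots to lie outside the unit circle, i.e. |z| > 1 for every root.
Degree 3: look for a simple real root z0 first, then factor out (1 - z/z0) and solve the remaining quadratic.
Testing z0 = -5: P(-5) = 1 + (-0.92)(-5) + (0.176)(-5)^2 + (0.08)(-5)^3
  = 1 + (4.6) + (4.4) + (-10) = 0.  So z_0 = -5 is a root, |z_0| = 5.
Divide out the factor (1 + 0.2 z) = (1 - z/z0) (since 1/z0 = -0.2):
  P(z) = (1 + 0.2 z)(1 + (-1.12) z + (0.4) z^2)
  [check: z-coef -1.12 - (-0.2) = -0.92; z^2-coef 0.4 - (-0.2)(-1.12) = 0.176; z^3-coef -(-0.2)(0.4) = 0.08.]
Remaining roots from the quadratic factor 1 + (-1.12) z + (0.4) z^2:
  Set 1 + (-1.12) z + (0.4) z^2 = 0, i.e. a z^2 + b z + c = 0 with a = 0.4, b = -1.12, c = 1.
  Discriminant D = b^2 - 4ac = (-1.12)^2 - 4*(0.4)*1 = 1.2544 - (1.6) = -0.3456.
  D < 0, so the roots are the complex-conjugate pair z = (-b +/- i sqrt(-D)) / (2a) = 1.4 +/- 0.7348i.
  For a conjugate pair |z|^2 = z * conj(z) = (product of roots) = c/a = 1/(0.4) = 2.5, so |z| = sqrt(2.5) = 1.5811 for both roots.
Moduli of all roots: 5.0000, 1.5811, 1.5811.
All moduli strictly greater than 1? Yes.
Verdict: Invertible.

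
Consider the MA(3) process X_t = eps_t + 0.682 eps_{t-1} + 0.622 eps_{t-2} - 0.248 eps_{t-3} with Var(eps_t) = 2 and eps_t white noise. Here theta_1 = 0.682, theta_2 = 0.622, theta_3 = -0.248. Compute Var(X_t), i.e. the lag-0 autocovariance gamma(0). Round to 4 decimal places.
\gamma(0) = 3.8270

For an MA(q) process X_t = eps_t + sum_i theta_i eps_{t-i} with
Var(eps_t) = sigma^2, the variance is
  gamma(0) = sigma^2 * (1 + sum_i theta_i^2).
  sum_i theta_i^2 = (0.682)^2 + (0.622)^2 + (-0.248)^2 = 0.465124 + 0.386884 + 0.061504 = 0.913512.
  gamma(0) = 2 * (1 + 0.913512) = 2 * 1.913512 = 3.827024, which rounds to 3.8270.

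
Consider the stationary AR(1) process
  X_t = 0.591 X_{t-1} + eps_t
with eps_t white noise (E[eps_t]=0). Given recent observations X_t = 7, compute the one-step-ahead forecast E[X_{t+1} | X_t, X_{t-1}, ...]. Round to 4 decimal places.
E[X_{t+1} \mid \mathcal F_t] = 4.1370

For an AR(p) model X_t = c + sum_i phi_i X_{t-i} + eps_t, the
one-step-ahead conditional mean is
  E[X_{t+1} | X_t, ...] = c + sum_i phi_i X_{t+1-i}.
Substitute known values:
  E[X_{t+1} | ...] = (0.591) * (7)
                   = 4.1370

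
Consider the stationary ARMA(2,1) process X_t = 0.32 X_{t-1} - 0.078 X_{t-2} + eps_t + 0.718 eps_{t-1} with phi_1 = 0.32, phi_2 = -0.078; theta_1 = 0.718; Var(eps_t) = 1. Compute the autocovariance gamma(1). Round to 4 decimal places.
\gamma(1) = 1.3020

Multiply the model equation by X_{t-k} and take expectations. With theta_0 = psi_0 = 1 and psi_j the MA(infinity) weights, this gives
  gamma(k) - sum_i phi_i gamma(k-i) = c_k,
  c_k = sigma^2 * sum_{j=k..q} theta_j psi_{j-k}   (c_k = 0 for k > q),
using gamma(-m) = gamma(m).
psi-weights needed (psi_j = theta_j + sum_i phi_i psi_{j-i}):
  psi_1 = theta_1 + phi_1 = 0.718 + (0.32) = 1.038
Right-hand sides:
  c_0 = sigma^2 (1 + theta_1 psi_1) = 1 * (1 + (0.718)(1.038)) = 1 * 1.745284 = 1.745284
  c_1 = sigma^2 theta_1 = 1 * (0.718) = 0.718
  c_2 = 0
Equations for k = 0, 1, 2 (AR order 2, c_2 = 0):
  (E0) gamma(0) = phi_1 gamma(1) + phi_2 gamma(2) + c_0
  (E1) gamma(1) = phi_1 gamma(0) + phi_2 gamma(1) + c_1
  (E2) gamma(2) = phi_1 gamma(1) + phi_2 gamma(0)
From (E1): gamma(1) = A gamma(0) + B with
  A = phi_1 / (1 - phi_2) = 0.32 / 1.078 = 0.296846,   B = c_1 / (1 - phi_2) = 0.718 / 1.078 = 0.666048.
Insert (E2) into (E0): gamma(0) (1 - phi_2^2) = phi_1 (1 + phi_2) gamma(1) + c_0.
  phi_1 (1 + phi_2) = (0.32)(0.922) = 0.29504,   1 - phi_2^2 = 0.993916.
Replace gamma(1) by A gamma(0) + B and collect gamma(0):
  gamma(0) [0.993916 - (0.29504)(0.296846)] = (0.29504)(0.666048) + 1.745284
  gamma(0) * 0.906335 = 1.941795
  gamma(0) = 1.941795 / 0.906335 = 2.14247.
  gamma(1) = A gamma(0) + B = (0.296846)(2.14247) + (0.666048) = 1.302032.
Therefore gamma(1) = 1.3020 (to 4 decimal places).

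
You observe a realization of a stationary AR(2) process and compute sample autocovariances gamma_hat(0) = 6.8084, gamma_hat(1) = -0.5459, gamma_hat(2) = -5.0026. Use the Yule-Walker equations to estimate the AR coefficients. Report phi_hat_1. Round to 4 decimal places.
\hat\phi_{1} = -0.1400

The Yule-Walker equations for an AR(p) process read, in matrix form,
  Gamma_p phi = r_p,   with   (Gamma_p)_{ij} = gamma(|i - j|),
                       (r_p)_i = gamma(i),   i,j = 1..p.
Substitute the sample gammas (Toeplitz matrix and right-hand side of size 2):
  Gamma_p = [[6.8084, -0.5459], [-0.5459, 6.8084]]
  r_p     = [-0.5459, -5.0026]
Written out:
  6.8084 phi_1 - 0.5459 phi_2 = -0.5459
  -0.5459 phi_1 + 6.8084 phi_2 = -5.0026
Solve by Cramer's rule:
  det = gamma(0)^2 - gamma(1)^2 = (6.8084)^2 - (-0.5459)^2 = 46.35431056 - 0.29800681 = 46.05630375
  phi_hat_1 = [gamma(1) gamma(0) - gamma(1) gamma(2)] / det = [(-0.5459)(6.8084) - (-0.5459)(-5.0026)] / 46.05630375 = -6.4476249 / 46.05630375 = -0.14
  phi_hat_2 = [gamma(0) gamma(2) - gamma(1)^2] / det = [(6.8084)(-5.0026) - (-0.5459)^2] / 46.05630375 = -34.35770865 / 46.05630375 = -0.746
So phi_hat = [-0.1400, -0.7460].
Therefore phi_hat_1 = -0.1400.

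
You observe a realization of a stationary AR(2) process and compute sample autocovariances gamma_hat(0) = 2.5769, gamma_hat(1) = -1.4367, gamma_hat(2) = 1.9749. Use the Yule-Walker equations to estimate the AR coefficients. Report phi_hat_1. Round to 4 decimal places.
\hat\phi_{1} = -0.1890

The Yule-Walker equations for an AR(p) process read, in matrix form,
  Gamma_p phi = r_p,   with   (Gamma_p)_{ij} = gamma(|i - j|),
                       (r_p)_i = gamma(i),   i,j = 1..p.
Substitute the sample gammas (Toeplitz matrix and right-hand side of size 2):
  Gamma_p = [[2.5769, -1.4367], [-1.4367, 2.5769]]
  r_p     = [-1.4367, 1.9749]
Written out:
  2.5769 phi_1 - 1.4367 phi_2 = -1.4367
  -1.4367 phi_1 + 2.5769 phi_2 = 1.9749
Solve by Cramer's rule:
  det = gamma(0)^2 - gamma(1)^2 = (2.5769)^2 - (-1.4367)^2 = 6.64041361 - 2.06410689 = 4.57630672
  phi_hat_1 = [gamma(1) gamma(0) - gamma(1) gamma(2)] / det = [(-1.4367)(2.5769) - (-1.4367)(1.9749)] / 4.57630672 = -0.8648934 / 4.57630672 = -0.189
  phi_hat_2 = [gamma(0) gamma(2) - gamma(1)^2] / det = [(2.5769)(1.9749) - (-1.4367)^2] / 4.57630672 = 3.02501292 / 4.57630672 = 0.661
So phi_hat = [-0.1890, 0.6610].
Therefore phi_hat_1 = -0.1890.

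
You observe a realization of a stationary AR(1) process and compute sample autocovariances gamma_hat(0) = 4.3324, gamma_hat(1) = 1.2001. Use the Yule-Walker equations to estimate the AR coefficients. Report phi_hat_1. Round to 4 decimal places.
\hat\phi_{1} = 0.2770

The Yule-Walker equations for an AR(p) process read, in matrix form,
  Gamma_p phi = r_p,   with   (Gamma_p)_{ij} = gamma(|i - j|),
                       (r_p)_i = gamma(i),   i,j = 1..p.
Substitute the sample gammas (Toeplitz matrix and right-hand side of size 1):
  Gamma_p = [[4.3324]]
  r_p     = [1.2001]
With p = 1 this is the single equation gamma(0) phi_1 = gamma(1):
  phi_hat_1 = gamma(1) / gamma(0) = 1.2001 / 4.3324 = 0.2770.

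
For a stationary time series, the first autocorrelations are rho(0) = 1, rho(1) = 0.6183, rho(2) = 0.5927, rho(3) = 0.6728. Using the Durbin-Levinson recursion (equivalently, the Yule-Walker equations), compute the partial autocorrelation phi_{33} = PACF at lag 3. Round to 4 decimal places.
\phi_{33} = 0.4039

The PACF at lag k is phi_{kk}, the last component of the solution
to the Yule-Walker system G_k phi = r_k where
  (G_k)_{ij} = rho(|i - j|), (r_k)_i = rho(i), i,j = 1..k.
Equivalently, Durbin-Levinson gives phi_{kk} iteratively:
  phi_{11} = rho(1)
  phi_{kk} = [rho(k) - sum_{j=1..k-1} phi_{k-1,j} rho(k-j)]
            / [1 - sum_{j=1..k-1} phi_{k-1,j} rho(j)],
  phi_{k,j} = phi_{k-1,j} - phi_{kk} phi_{k-1,k-j},  j = 1..k-1.
Step k = 1:
  phi_11 = rho(1) = 0.6183.
Step k = 2:
  phi_22 = [rho(2) - phi_11 rho(1)] / [1 - phi_11 rho(1)] = [0.5927 - (0.6183)(0.6183)] / [1 - (0.6183)(0.6183)]
         = 0.21040511 / 0.61770511 = 0.340624.
  Update: phi_21 = phi_11 - phi_22 phi_11 = 0.6183 - (0.340624)(0.6183) = 0.407692.
Step k = 3:
  phi_33 = [rho(3) - phi_21 rho(2) - phi_22 rho(1)] / [1 - phi_21 rho(1) - phi_22 rho(2)]
    numerator   = 0.6728 - (0.407692)(0.5927) - (0.340624)(0.6183) = 0.22055306
    denominator = 1 - (0.407692)(0.6183) - (0.340624)(0.5927) = 0.54603611
  phi_33 = 0.22055306 / 0.54603611 = 0.4039.
Therefore phi_{33} = 0.4039.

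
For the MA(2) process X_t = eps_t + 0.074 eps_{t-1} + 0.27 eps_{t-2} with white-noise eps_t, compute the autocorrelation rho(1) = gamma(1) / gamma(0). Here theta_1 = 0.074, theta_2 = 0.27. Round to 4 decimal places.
\rho(1) = 0.0871

For an MA(q) process with theta_0 = 1, the autocovariance is
  gamma(k) = sigma^2 * sum_{i=0..q-k} theta_i * theta_{i+k},
and rho(k) = gamma(k) / gamma(0). Sigma^2 cancels.
  numerator   = (1)*(0.074) + (0.074)*(0.27) = 0.09398.
  denominator = (1)^2 + (0.074)^2 + (0.27)^2 = 1.078376.
  rho(1) = 0.09398 / 1.078376 = 0.0871.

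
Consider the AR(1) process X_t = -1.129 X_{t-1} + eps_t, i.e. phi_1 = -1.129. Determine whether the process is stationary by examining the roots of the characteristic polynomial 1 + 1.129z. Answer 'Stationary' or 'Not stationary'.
\text{Not stationary}

The AR(p) characteristic polynomial is P(z) = 1 + 1.129z.
Stationarity requires all roots to lie outside the unit circle, i.e. |z| > 1 for every root.
This is linear in z: 1 + (1.129) z = 0  =>  z = -1/(1.129) = -0.88574,  |z| = 0.88574.
Moduli of all roots: 0.8857.
All moduli strictly greater than 1? No.
Verdict: Not stationary.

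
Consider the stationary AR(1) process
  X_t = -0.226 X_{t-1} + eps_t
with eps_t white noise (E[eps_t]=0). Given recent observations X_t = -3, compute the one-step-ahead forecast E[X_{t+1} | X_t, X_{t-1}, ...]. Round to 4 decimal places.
E[X_{t+1} \mid \mathcal F_t] = 0.6780

For an AR(p) model X_t = c + sum_i phi_i X_{t-i} + eps_t, the
one-step-ahead conditional mean is
  E[X_{t+1} | X_t, ...] = c + sum_i phi_i X_{t+1-i}.
Substitute known values:
  E[X_{t+1} | ...] = (-0.226) * (-3)
                   = 0.6780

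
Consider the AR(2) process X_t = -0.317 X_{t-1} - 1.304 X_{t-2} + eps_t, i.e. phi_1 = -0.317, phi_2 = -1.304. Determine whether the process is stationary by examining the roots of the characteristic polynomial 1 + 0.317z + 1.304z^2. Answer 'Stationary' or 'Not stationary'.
\text{Not stationary}

The AR(p) characteristic polynomial is P(z) = 1 + 0.317z + 1.304z^2.
Stationarity requires all roots to lie outside the unit circle, i.e. |z| > 1 for every root.
Set 1 + (0.317) z + (1.304) z^2 = 0, i.e. a z^2 + b z + c = 0 with a = 1.304, b = 0.317, c = 1.
Discriminant D = b^2 - 4ac = (0.317)^2 - 4*(1.304)*1 = 0.100489 - (5.216) = -5.115511.
D < 0, so the roots are the complex-conjugate pair z = (-b +/- i sqrt(-D)) / (2a) = -0.1215 +/- 0.8672i.
For a conjugate pair |z|^2 = z * conj(z) = (product of roots) = c/a = 1/(1.304) = 0.766871, so |z| = sqrt(0.766871) = 0.8757 for both roots.
Moduli of all roots: 0.8757, 0.8757.
All moduli strictly greater than 1? No.
Verdict: Not stationary.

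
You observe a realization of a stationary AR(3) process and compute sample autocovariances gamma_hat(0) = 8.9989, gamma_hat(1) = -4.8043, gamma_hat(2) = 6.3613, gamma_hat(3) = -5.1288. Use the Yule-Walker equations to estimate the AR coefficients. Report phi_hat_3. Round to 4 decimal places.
\hat\phi_{3} = -0.2150

The Yule-Walker equations for an AR(p) process read, in matrix form,
  Gamma_p phi = r_p,   with   (Gamma_p)_{ij} = gamma(|i - j|),
                       (r_p)_i = gamma(i),   i,j = 1..p.
Substitute the sample gammas (Toeplitz matrix and right-hand side of size 3):
  Gamma_p = [[8.9989, -4.8043, 6.3613], [-4.8043, 8.9989, -4.8043], [6.3613, -4.8043, 8.9989]]
  r_p     = [-4.8043, 6.3613, -5.1288]
Written out (R1..R3):
  (R1) 8.9989 phi_1 - 4.8043 phi_2 + 6.3613 phi_3 = -4.8043
  (R2) -4.8043 phi_1 + 8.9989 phi_2 - 4.8043 phi_3 = 6.3613
  (R3) 6.3613 phi_1 - 4.8043 phi_2 + 8.9989 phi_3 = -5.1288
Gaussian elimination:
  R2 <- R2 - (-4.8043/8.9989) R1 = R2 - (-0.533876) R1:  6.433998 phi_2 - 1.408152 phi_3 = 3.796398
  R3 <- R3 - (6.3613/8.9989) R1 = R3 - (0.706898) R1:  -1.408152 phi_2 + 4.502113 phi_3 = -1.732652
  R3 <- R3 - (-1.408152/6.433998) R2 = R3 - (-0.218861) R2:  4.193923 phi_3 = -0.901768
Back-substitution:
  phi_hat_3 = -0.901768 / 4.193923 = -0.215018
  phi_hat_2 = (3.796398 - (-1.408152)(-0.215018)) / 6.433998 = 0.542994
  phi_hat_1 = (-4.8043 - (-4.8043)(0.542994) - (6.3613)(-0.215018)) / 8.9989 = -0.091989
So phi_hat = [-0.0920, 0.5430, -0.2150].
Therefore phi_hat_3 = -0.2150.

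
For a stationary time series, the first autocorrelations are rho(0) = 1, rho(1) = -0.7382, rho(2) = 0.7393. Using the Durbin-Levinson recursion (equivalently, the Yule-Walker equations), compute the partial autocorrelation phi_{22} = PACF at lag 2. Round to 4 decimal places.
\phi_{22} = 0.4271

The PACF at lag k is phi_{kk}, the last component of the solution
to the Yule-Walker system G_k phi = r_k where
  (G_k)_{ij} = rho(|i - j|), (r_k)_i = rho(i), i,j = 1..k.
Equivalently, Durbin-Levinson gives phi_{kk} iteratively:
  phi_{11} = rho(1)
  phi_{kk} = [rho(k) - sum_{j=1..k-1} phi_{k-1,j} rho(k-j)]
            / [1 - sum_{j=1..k-1} phi_{k-1,j} rho(j)],
  phi_{k,j} = phi_{k-1,j} - phi_{kk} phi_{k-1,k-j},  j = 1..k-1.
Step k = 1:
  phi_11 = rho(1) = -0.7382.
Step k = 2:
  phi_22 = [rho(2) - phi_11 rho(1)] / [1 - phi_11 rho(1)] = [0.7393 - (-0.7382)(-0.7382)] / [1 - (-0.7382)(-0.7382)]
         = 0.19436076 / 0.45506076 = 0.4271.
Therefore phi_{22} = 0.4271.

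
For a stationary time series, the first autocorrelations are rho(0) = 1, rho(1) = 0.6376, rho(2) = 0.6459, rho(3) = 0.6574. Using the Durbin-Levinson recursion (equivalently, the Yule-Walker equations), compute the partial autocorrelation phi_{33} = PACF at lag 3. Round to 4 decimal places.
\phi_{33} = 0.3109

The PACF at lag k is phi_{kk}, the last component of the solution
to the Yule-Walker system G_k phi = r_k where
  (G_k)_{ij} = rho(|i - j|), (r_k)_i = rho(i), i,j = 1..k.
Equivalently, Durbin-Levinson gives phi_{kk} iteratively:
  phi_{11} = rho(1)
  phi_{kk} = [rho(k) - sum_{j=1..k-1} phi_{k-1,j} rho(k-j)]
            / [1 - sum_{j=1..k-1} phi_{k-1,j} rho(j)],
  phi_{k,j} = phi_{k-1,j} - phi_{kk} phi_{k-1,k-j},  j = 1..k-1.
Step k = 1:
  phi_11 = rho(1) = 0.6376.
Step k = 2:
  phi_22 = [rho(2) - phi_11 rho(1)] / [1 - phi_11 rho(1)] = [0.6459 - (0.6376)(0.6376)] / [1 - (0.6376)(0.6376)]
         = 0.23936624 / 0.59346624 = 0.403336.
  Update: phi_21 = phi_11 - phi_22 phi_11 = 0.6376 - (0.403336)(0.6376) = 0.380433.
Step k = 3:
  phi_33 = [rho(3) - phi_21 rho(2) - phi_22 rho(1)] / [1 - phi_21 rho(1) - phi_22 rho(2)]
    numerator   = 0.6574 - (0.380433)(0.6459) - (0.403336)(0.6376) = 0.15451134
    denominator = 1 - (0.380433)(0.6376) - (0.403336)(0.6459) = 0.49692124
  phi_33 = 0.15451134 / 0.49692124 = 0.3109.
Therefore phi_{33} = 0.3109.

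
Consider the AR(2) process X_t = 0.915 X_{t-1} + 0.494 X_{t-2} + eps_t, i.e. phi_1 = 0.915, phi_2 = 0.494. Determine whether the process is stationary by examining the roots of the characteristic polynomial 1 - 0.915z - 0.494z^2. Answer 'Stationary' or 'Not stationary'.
\text{Not stationary}

The AR(p) characteristic polynomial is P(z) = 1 - 0.915z - 0.494z^2.
Stationarity requires all roots to lie outside the unit circle, i.e. |z| > 1 for every root.
Set 1 + (-0.915) z + (-0.494) z^2 = 0, i.e. a z^2 + b z + c = 0 with a = -0.494, b = -0.915, c = 1.
Discriminant D = b^2 - 4ac = (-0.915)^2 - 4*(-0.494)*1 = 0.837225 - (-1.976) = 2.813225.
D >= 0, so the roots are real: z = (-b +/- sqrt(D)) / (2a) = (0.915 +/- 1.677267) / (-0.988).
  z_1 = (0.915 + 1.677267) / (-0.988) = -2.6238,   |z_1| = 2.6238.
  z_2 = (0.915 - 1.677267) / (-0.988) = 0.7715,   |z_2| = 0.7715.
Moduli of all roots: 2.6238, 0.7715.
All moduli strictly greater than 1? No.
Verdict: Not stationary.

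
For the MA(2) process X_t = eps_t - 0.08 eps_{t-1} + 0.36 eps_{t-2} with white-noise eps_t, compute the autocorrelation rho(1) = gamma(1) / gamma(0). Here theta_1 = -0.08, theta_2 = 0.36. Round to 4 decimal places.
\rho(1) = -0.0958

For an MA(q) process with theta_0 = 1, the autocovariance is
  gamma(k) = sigma^2 * sum_{i=0..q-k} theta_i * theta_{i+k},
and rho(k) = gamma(k) / gamma(0). Sigma^2 cancels.
  numerator   = (1)*(-0.08) + (-0.08)*(0.36) = -0.1088.
  denominator = (1)^2 + (-0.08)^2 + (0.36)^2 = 1.136.
  rho(1) = -0.1088 / 1.136 = -0.0958.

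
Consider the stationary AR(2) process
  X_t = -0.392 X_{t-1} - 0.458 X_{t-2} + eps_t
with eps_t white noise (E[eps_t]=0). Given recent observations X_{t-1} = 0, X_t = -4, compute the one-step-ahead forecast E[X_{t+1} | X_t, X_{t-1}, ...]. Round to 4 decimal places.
E[X_{t+1} \mid \mathcal F_t] = 1.5680

For an AR(p) model X_t = c + sum_i phi_i X_{t-i} + eps_t, the
one-step-ahead conditional mean is
  E[X_{t+1} | X_t, ...] = c + sum_i phi_i X_{t+1-i}.
Substitute known values:
  E[X_{t+1} | ...] = (-0.392) * (-4) + (-0.458) * (0)
                   = 1.5680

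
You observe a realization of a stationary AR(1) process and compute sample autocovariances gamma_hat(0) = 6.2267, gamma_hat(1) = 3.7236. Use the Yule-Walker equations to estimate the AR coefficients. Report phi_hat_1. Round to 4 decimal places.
\hat\phi_{1} = 0.5980

The Yule-Walker equations for an AR(p) process read, in matrix form,
  Gamma_p phi = r_p,   with   (Gamma_p)_{ij} = gamma(|i - j|),
                       (r_p)_i = gamma(i),   i,j = 1..p.
Substitute the sample gammas (Toeplitz matrix and right-hand side of size 1):
  Gamma_p = [[6.2267]]
  r_p     = [3.7236]
With p = 1 this is the single equation gamma(0) phi_1 = gamma(1):
  phi_hat_1 = gamma(1) / gamma(0) = 3.7236 / 6.2267 = 0.5980.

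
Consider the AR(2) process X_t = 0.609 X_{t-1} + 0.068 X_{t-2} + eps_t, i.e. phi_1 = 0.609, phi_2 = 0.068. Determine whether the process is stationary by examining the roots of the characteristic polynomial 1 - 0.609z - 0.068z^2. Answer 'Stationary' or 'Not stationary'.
\text{Stationary}

The AR(p) characteristic polynomial is P(z) = 1 - 0.609z - 0.068z^2.
Stationarity requires all roots to lie outside the unit circle, i.e. |z| > 1 for every root.
Set 1 + (-0.609) z + (-0.068) z^2 = 0, i.e. a z^2 + b z + c = 0 with a = -0.068, b = -0.609, c = 1.
Discriminant D = b^2 - 4ac = (-0.609)^2 - 4*(-0.068)*1 = 0.370881 - (-0.272) = 0.642881.
D >= 0, so the roots are real: z = (-b +/- sqrt(D)) / (2a) = (0.609 +/- 0.801799) / (-0.136).
  z_1 = (0.609 + 0.801799) / (-0.136) = -10.3735,   |z_1| = 10.3735.
  z_2 = (0.609 - 0.801799) / (-0.136) = 1.4176,   |z_2| = 1.4176.
Moduli of all roots: 10.3735, 1.4176.
All moduli strictly greater than 1? Yes.
Verdict: Stationary.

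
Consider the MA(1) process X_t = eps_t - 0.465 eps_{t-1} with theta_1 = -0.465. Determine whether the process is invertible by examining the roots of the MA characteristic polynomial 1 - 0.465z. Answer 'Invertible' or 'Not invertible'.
\text{Invertible}

The MA(q) characteristic polynomial is P(z) = 1 - 0.465z.
Invertibility requires all roots to lie outside the unit circle, i.e. |z| > 1 for every root.
This is linear in z: 1 + (-0.465) z = 0  =>  z = -1/(-0.465) = 2.150538,  |z| = 2.150538.
Moduli of all roots: 2.1505.
All moduli strictly greater than 1? Yes.
Verdict: Invertible.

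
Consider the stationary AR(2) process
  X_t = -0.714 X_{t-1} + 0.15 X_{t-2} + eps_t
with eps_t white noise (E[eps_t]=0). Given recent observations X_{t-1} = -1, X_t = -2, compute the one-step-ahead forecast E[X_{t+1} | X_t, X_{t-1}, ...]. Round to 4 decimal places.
E[X_{t+1} \mid \mathcal F_t] = 1.2780

For an AR(p) model X_t = c + sum_i phi_i X_{t-i} + eps_t, the
one-step-ahead conditional mean is
  E[X_{t+1} | X_t, ...] = c + sum_i phi_i X_{t+1-i}.
Substitute known values:
  E[X_{t+1} | ...] = (-0.714) * (-2) + (0.15) * (-1)
                   = 1.2780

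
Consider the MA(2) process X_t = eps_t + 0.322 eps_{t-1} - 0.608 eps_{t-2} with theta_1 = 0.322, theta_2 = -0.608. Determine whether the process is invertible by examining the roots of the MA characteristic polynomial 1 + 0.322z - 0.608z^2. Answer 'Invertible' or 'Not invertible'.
\text{Invertible}

The MA(q) characteristic polynomial is P(z) = 1 + 0.322z - 0.608z^2.
Invertibility requires all roots to lie outside the unit circle, i.e. |z| > 1 for every root.
Set 1 + (0.322) z + (-0.608) z^2 = 0, i.e. a z^2 + b z + c = 0 with a = -0.608, b = 0.322, c = 1.
Discriminant D = b^2 - 4ac = (0.322)^2 - 4*(-0.608)*1 = 0.103684 - (-2.432) = 2.535684.
D >= 0, so the roots are real: z = (-b +/- sqrt(D)) / (2a) = (-0.322 +/- 1.592383) / (-1.216).
  z_1 = (-0.322 + 1.592383) / (-1.216) = -1.0447,   |z_1| = 1.0447.
  z_2 = (-0.322 - 1.592383) / (-1.216) = 1.5743,   |z_2| = 1.5743.
Moduli of all roots: 1.0447, 1.5743.
All moduli strictly greater than 1? Yes.
Verdict: Invertible.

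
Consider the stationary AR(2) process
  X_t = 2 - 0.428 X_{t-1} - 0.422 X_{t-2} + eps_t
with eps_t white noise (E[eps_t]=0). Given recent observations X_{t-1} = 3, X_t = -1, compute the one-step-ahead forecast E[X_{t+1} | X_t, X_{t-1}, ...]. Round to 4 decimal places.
E[X_{t+1} \mid \mathcal F_t] = 1.1620

For an AR(p) model X_t = c + sum_i phi_i X_{t-i} + eps_t, the
one-step-ahead conditional mean is
  E[X_{t+1} | X_t, ...] = c + sum_i phi_i X_{t+1-i}.
Substitute known values:
  E[X_{t+1} | ...] = 2 + (-0.428) * (-1) + (-0.422) * (3)
                   = 1.1620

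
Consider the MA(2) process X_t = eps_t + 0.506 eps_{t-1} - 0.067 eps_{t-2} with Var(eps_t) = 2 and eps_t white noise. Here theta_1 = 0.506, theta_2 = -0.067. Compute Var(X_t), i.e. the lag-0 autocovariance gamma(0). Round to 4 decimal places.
\gamma(0) = 2.5211

For an MA(q) process X_t = eps_t + sum_i theta_i eps_{t-i} with
Var(eps_t) = sigma^2, the variance is
  gamma(0) = sigma^2 * (1 + sum_i theta_i^2).
  sum_i theta_i^2 = (0.506)^2 + (-0.067)^2 = 0.256036 + 0.004489 = 0.260525.
  gamma(0) = 2 * (1 + 0.260525) = 2 * 1.260525 = 2.52105, which rounds to 2.5211.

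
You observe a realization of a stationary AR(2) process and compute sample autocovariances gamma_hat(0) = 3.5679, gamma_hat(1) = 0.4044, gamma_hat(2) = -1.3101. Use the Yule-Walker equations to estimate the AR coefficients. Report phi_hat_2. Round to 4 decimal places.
\hat\phi_{2} = -0.3850

The Yule-Walker equations for an AR(p) process read, in matrix form,
  Gamma_p phi = r_p,   with   (Gamma_p)_{ij} = gamma(|i - j|),
                       (r_p)_i = gamma(i),   i,j = 1..p.
Substitute the sample gammas (Toeplitz matrix and right-hand side of size 2):
  Gamma_p = [[3.5679, 0.4044], [0.4044, 3.5679]]
  r_p     = [0.4044, -1.3101]
Written out:
  3.5679 phi_1 + 0.4044 phi_2 = 0.4044
  0.4044 phi_1 + 3.5679 phi_2 = -1.3101
Solve by Cramer's rule:
  det = gamma(0)^2 - gamma(1)^2 = (3.5679)^2 - (0.4044)^2 = 12.72991041 - 0.16353936 = 12.56637105
  phi_hat_1 = [gamma(1) gamma(0) - gamma(1) gamma(2)] / det = [(0.4044)(3.5679) - (0.4044)(-1.3101)] / 12.56637105 = 1.9726632 / 12.56637105 = 0.157
  phi_hat_2 = [gamma(0) gamma(2) - gamma(1)^2] / det = [(3.5679)(-1.3101) - (0.4044)^2] / 12.56637105 = -4.83784515 / 12.56637105 = -0.385
So phi_hat = [0.1570, -0.3850].
Therefore phi_hat_2 = -0.3850.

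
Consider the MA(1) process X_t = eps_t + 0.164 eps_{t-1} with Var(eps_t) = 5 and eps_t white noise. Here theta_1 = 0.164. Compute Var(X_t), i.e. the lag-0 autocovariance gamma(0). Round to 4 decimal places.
\gamma(0) = 5.1345

For an MA(q) process X_t = eps_t + sum_i theta_i eps_{t-i} with
Var(eps_t) = sigma^2, the variance is
  gamma(0) = sigma^2 * (1 + sum_i theta_i^2).
  sum_i theta_i^2 = (0.164)^2 = 0.026896.
  gamma(0) = 5 * (1 + 0.026896) = 5 * 1.026896 = 5.13448, which rounds to 5.1345.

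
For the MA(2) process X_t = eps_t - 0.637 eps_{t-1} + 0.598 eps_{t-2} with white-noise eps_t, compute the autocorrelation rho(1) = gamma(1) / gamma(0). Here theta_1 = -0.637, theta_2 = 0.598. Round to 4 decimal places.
\rho(1) = -0.5773

For an MA(q) process with theta_0 = 1, the autocovariance is
  gamma(k) = sigma^2 * sum_{i=0..q-k} theta_i * theta_{i+k},
and rho(k) = gamma(k) / gamma(0). Sigma^2 cancels.
  numerator   = (1)*(-0.637) + (-0.637)*(0.598) = -1.017926.
  denominator = (1)^2 + (-0.637)^2 + (0.598)^2 = 1.763373.
  rho(1) = -1.017926 / 1.763373 = -0.5773.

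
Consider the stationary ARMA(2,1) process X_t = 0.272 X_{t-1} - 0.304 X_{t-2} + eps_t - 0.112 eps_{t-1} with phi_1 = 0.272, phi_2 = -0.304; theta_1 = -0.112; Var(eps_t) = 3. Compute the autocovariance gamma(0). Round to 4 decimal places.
\gamma(0) = 3.3377

Multiply the model equation by X_{t-k} and take expectations. With theta_0 = psi_0 = 1 and psi_j the MA(infinity) weights, this gives
  gamma(k) - sum_i phi_i gamma(k-i) = c_k,
  c_k = sigma^2 * sum_{j=k..q} theta_j psi_{j-k}   (c_k = 0 for k > q),
using gamma(-m) = gamma(m).
psi-weights needed (psi_j = theta_j + sum_i phi_i psi_{j-i}):
  psi_1 = theta_1 + phi_1 = -0.112 + (0.272) = 0.16
Right-hand sides:
  c_0 = sigma^2 (1 + theta_1 psi_1) = 3 * (1 + (-0.112)(0.16)) = 3 * 0.98208 = 2.94624
  c_1 = sigma^2 theta_1 = 3 * (-0.112) = -0.336
  c_2 = 0
Equations for k = 0, 1, 2 (AR order 2, c_2 = 0):
  (E0) gamma(0) = phi_1 gamma(1) + phi_2 gamma(2) + c_0
  (E1) gamma(1) = phi_1 gamma(0) + phi_2 gamma(1) + c_1
  (E2) gamma(2) = phi_1 gamma(1) + phi_2 gamma(0)
From (E1): gamma(1) = A gamma(0) + B with
  A = phi_1 / (1 - phi_2) = 0.272 / 1.304 = 0.208589,   B = c_1 / (1 - phi_2) = -0.336 / 1.304 = -0.257669.
Insert (E2) into (E0): gamma(0) (1 - phi_2^2) = phi_1 (1 + phi_2) gamma(1) + c_0.
  phi_1 (1 + phi_2) = (0.272)(0.696) = 0.189312,   1 - phi_2^2 = 0.907584.
Replace gamma(1) by A gamma(0) + B and collect gamma(0):
  gamma(0) [0.907584 - (0.189312)(0.208589)] = (0.189312)(-0.257669) + 2.94624
  gamma(0) * 0.868096 = 2.89746
  gamma(0) = 2.89746 / 0.868096 = 3.33772.
Therefore gamma(0) = 3.3377 (to 4 decimal places).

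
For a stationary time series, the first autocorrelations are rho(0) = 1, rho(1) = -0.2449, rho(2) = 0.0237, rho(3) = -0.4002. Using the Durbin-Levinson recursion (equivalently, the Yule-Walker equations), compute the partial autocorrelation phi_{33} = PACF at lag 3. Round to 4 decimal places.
\phi_{33} = -0.4300

The PACF at lag k is phi_{kk}, the last component of the solution
to the Yule-Walker system G_k phi = r_k where
  (G_k)_{ij} = rho(|i - j|), (r_k)_i = rho(i), i,j = 1..k.
Equivalently, Durbin-Levinson gives phi_{kk} iteratively:
  phi_{11} = rho(1)
  phi_{kk} = [rho(k) - sum_{j=1..k-1} phi_{k-1,j} rho(k-j)]
            / [1 - sum_{j=1..k-1} phi_{k-1,j} rho(j)],
  phi_{k,j} = phi_{k-1,j} - phi_{kk} phi_{k-1,k-j},  j = 1..k-1.
Step k = 1:
  phi_11 = rho(1) = -0.2449.
Step k = 2:
  phi_22 = [rho(2) - phi_11 rho(1)] / [1 - phi_11 rho(1)] = [0.0237 - (-0.2449)(-0.2449)] / [1 - (-0.2449)(-0.2449)]
         = -0.03627601 / 0.94002399 = -0.038591.
  Update: phi_21 = phi_11 - phi_22 phi_11 = -0.2449 - (-0.038591)(-0.2449) = -0.254351.
Step k = 3:
  phi_33 = [rho(3) - phi_21 rho(2) - phi_22 rho(1)] / [1 - phi_21 rho(1) - phi_22 rho(2)]
    numerator   = -0.4002 - (-0.254351)(0.0237) - (-0.038591)(-0.2449) = -0.4036227
    denominator = 1 - (-0.254351)(-0.2449) - (-0.038591)(0.0237) = 0.93862408
  phi_33 = -0.4036227 / 0.93862408 = -0.43.
Therefore phi_{33} = -0.4300.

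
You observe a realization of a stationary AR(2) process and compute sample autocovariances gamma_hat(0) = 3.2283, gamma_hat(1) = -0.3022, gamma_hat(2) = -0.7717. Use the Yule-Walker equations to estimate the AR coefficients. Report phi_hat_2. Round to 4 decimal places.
\hat\phi_{2} = -0.2500

The Yule-Walker equations for an AR(p) process read, in matrix form,
  Gamma_p phi = r_p,   with   (Gamma_p)_{ij} = gamma(|i - j|),
                       (r_p)_i = gamma(i),   i,j = 1..p.
Substitute the sample gammas (Toeplitz matrix and right-hand side of size 2):
  Gamma_p = [[3.2283, -0.3022], [-0.3022, 3.2283]]
  r_p     = [-0.3022, -0.7717]
Written out:
  3.2283 phi_1 - 0.3022 phi_2 = -0.3022
  -0.3022 phi_1 + 3.2283 phi_2 = -0.7717
Solve by Cramer's rule:
  det = gamma(0)^2 - gamma(1)^2 = (3.2283)^2 - (-0.3022)^2 = 10.42192089 - 0.09132484 = 10.33059605
  phi_hat_1 = [gamma(1) gamma(0) - gamma(1) gamma(2)] / det = [(-0.3022)(3.2283) - (-0.3022)(-0.7717)] / 10.33059605 = -1.2088 / 10.33059605 = -0.117
  phi_hat_2 = [gamma(0) gamma(2) - gamma(1)^2] / det = [(3.2283)(-0.7717) - (-0.3022)^2] / 10.33059605 = -2.58260395 / 10.33059605 = -0.25
So phi_hat = [-0.1170, -0.2500].
Therefore phi_hat_2 = -0.2500.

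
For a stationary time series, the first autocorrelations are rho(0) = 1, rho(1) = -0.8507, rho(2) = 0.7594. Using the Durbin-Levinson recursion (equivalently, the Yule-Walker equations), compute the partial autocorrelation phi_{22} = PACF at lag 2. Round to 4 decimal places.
\phi_{22} = 0.1292

The PACF at lag k is phi_{kk}, the last component of the solution
to the Yule-Walker system G_k phi = r_k where
  (G_k)_{ij} = rho(|i - j|), (r_k)_i = rho(i), i,j = 1..k.
Equivalently, Durbin-Levinson gives phi_{kk} iteratively:
  phi_{11} = rho(1)
  phi_{kk} = [rho(k) - sum_{j=1..k-1} phi_{k-1,j} rho(k-j)]
            / [1 - sum_{j=1..k-1} phi_{k-1,j} rho(j)],
  phi_{k,j} = phi_{k-1,j} - phi_{kk} phi_{k-1,k-j},  j = 1..k-1.
Step k = 1:
  phi_11 = rho(1) = -0.8507.
Step k = 2:
  phi_22 = [rho(2) - phi_11 rho(1)] / [1 - phi_11 rho(1)] = [0.7594 - (-0.8507)(-0.8507)] / [1 - (-0.8507)(-0.8507)]
         = 0.03570951 / 0.27630951 = 0.1292.
Therefore phi_{22} = 0.1292.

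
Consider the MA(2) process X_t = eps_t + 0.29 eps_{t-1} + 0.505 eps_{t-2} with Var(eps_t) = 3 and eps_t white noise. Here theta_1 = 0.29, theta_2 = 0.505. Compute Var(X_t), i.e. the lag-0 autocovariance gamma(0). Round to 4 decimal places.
\gamma(0) = 4.0174

For an MA(q) process X_t = eps_t + sum_i theta_i eps_{t-i} with
Var(eps_t) = sigma^2, the variance is
  gamma(0) = sigma^2 * (1 + sum_i theta_i^2).
  sum_i theta_i^2 = (0.29)^2 + (0.505)^2 = 0.0841 + 0.255025 = 0.339125.
  gamma(0) = 3 * (1 + 0.339125) = 3 * 1.339125 = 4.017375, which rounds to 4.0174.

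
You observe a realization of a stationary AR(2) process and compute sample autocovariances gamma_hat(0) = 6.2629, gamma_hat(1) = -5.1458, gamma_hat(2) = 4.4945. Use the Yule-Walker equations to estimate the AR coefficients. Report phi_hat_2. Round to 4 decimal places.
\hat\phi_{2} = 0.1310

The Yule-Walker equations for an AR(p) process read, in matrix form,
  Gamma_p phi = r_p,   with   (Gamma_p)_{ij} = gamma(|i - j|),
                       (r_p)_i = gamma(i),   i,j = 1..p.
Substitute the sample gammas (Toeplitz matrix and right-hand side of size 2):
  Gamma_p = [[6.2629, -5.1458], [-5.1458, 6.2629]]
  r_p     = [-5.1458, 4.4945]
Written out:
  6.2629 phi_1 - 5.1458 phi_2 = -5.1458
  -5.1458 phi_1 + 6.2629 phi_2 = 4.4945
Solve by Cramer's rule:
  det = gamma(0)^2 - gamma(1)^2 = (6.2629)^2 - (-5.1458)^2 = 39.22391641 - 26.47925764 = 12.74465877
  phi_hat_1 = [gamma(1) gamma(0) - gamma(1) gamma(2)] / det = [(-5.1458)(6.2629) - (-5.1458)(4.4945)] / 12.74465877 = -9.09983272 / 12.74465877 = -0.714
  phi_hat_2 = [gamma(0) gamma(2) - gamma(1)^2] / det = [(6.2629)(4.4945) - (-5.1458)^2] / 12.74465877 = 1.66934641 / 12.74465877 = 0.131
So phi_hat = [-0.7140, 0.1310].
Therefore phi_hat_2 = 0.1310.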